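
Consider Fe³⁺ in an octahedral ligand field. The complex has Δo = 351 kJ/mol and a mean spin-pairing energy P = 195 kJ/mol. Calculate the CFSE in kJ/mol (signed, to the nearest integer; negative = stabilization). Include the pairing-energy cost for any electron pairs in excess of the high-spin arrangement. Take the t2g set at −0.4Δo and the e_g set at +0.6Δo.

Group 8 minus oxidation state +3 gives a d⁵ configuration for Fe³⁺.
With Δo > P the complex is low-spin.
That gives t2g^5 e_g^0.
Orbital CFSE = -2.0Δo = -2.0 × 351 = -702 kJ/mol.
Excess pairs vs high-spin: 2 − 0 = 2; pairing cost = +390 kJ/mol.
Net CFSE = -702 + 390 = -312 kJ/mol.

-312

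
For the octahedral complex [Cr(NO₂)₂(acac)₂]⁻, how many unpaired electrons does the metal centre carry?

3

Ligand charges: 2×(-1) from NO₂⁻ and 2×(-1) from acac⁻ sum to -4; with overall charge -1, Cr is +3.
Group 6 minus oxidation state +3 gives a d³ configuration for Cr³⁺.
Configuration: t₂g³ eg⁰, giving 3 unpaired electrons.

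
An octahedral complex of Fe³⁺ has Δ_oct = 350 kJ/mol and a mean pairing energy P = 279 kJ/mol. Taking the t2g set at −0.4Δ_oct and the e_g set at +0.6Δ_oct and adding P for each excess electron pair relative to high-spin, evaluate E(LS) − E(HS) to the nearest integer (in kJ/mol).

-142

Fe³⁺: group 8, so d-count = 8 − 3 = 5.
High-spin d⁵ fills as t2g^3 e_g^2 with CFSE 3(−0.4) + 2(+0.6) = 0.0Δ_oct = 0 kJ/mol.
For low-spin the configuration is t2g^5 e_g^0: orbital energy -2.0 × 350 = -700 kJ/mol, and 2 additional pairs relative to high-spin add 558 kJ/mol, giving -142 kJ/mol.
E(LS) − E(HS) = -142 − (0) = -142 kJ/mol.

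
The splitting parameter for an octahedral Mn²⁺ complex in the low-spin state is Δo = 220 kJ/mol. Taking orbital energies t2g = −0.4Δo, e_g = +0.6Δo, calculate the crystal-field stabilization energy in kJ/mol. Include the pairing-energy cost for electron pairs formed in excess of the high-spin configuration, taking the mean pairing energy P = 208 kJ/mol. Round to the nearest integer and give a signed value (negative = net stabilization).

Mn sits in group 7; removing 2 electrons leaves Mn²⁺ with 7 − 2 = 5 d electrons.
Configuration: t2g^5 e_g^0.
The orbital stabilization is -2.0Δo = -2.0 × 220 = -440 kJ/mol.
Pairing penalty: 2 pairs vs 0 in the high-spin reference → 2 extra × P = 416 kJ/mol.
Overall CFSE = -440 + 416 = -24 kJ/mol.

-24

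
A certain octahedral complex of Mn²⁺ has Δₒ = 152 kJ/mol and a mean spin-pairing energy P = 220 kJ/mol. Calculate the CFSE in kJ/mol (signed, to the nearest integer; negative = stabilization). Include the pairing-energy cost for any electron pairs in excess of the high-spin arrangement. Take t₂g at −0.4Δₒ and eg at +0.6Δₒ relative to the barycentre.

Mn sits in group 7; removing 2 electrons leaves Mn²⁺ with 7 − 2 = 5 d electrons.
With Δₒ < P the complex is high-spin.
Configuration: t₂g³ eg².
Orbital CFSE = 0.0Δₒ = 0.0 × 152 = 0 kJ/mol.
High-spin has no excess pairs, so no pairing correction applies.

0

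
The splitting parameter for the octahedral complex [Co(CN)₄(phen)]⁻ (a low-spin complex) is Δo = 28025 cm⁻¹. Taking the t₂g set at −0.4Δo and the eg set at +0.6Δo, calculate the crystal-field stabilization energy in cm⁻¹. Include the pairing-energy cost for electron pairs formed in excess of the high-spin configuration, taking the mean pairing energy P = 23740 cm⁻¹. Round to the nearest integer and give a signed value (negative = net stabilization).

-19780

Ligand charges: 4×(-1) from CN⁻ and 1×(+0) from phen sum to -4; with overall charge -1, Co is +3.
Group 9 minus oxidation state +3 gives a d⁶ configuration for Co³⁺.
Electron filling gives t₂g⁶ eg⁰.
CFSE(orbital) = 6×(-0.4Δo) + 0×(0.6Δo) = -2.4Δo; with Δo = 28025 cm⁻¹ that is -67260 cm⁻¹.
Pairing penalty: 3 pairs vs 1 in the high-spin reference → 2 extra × P = 47480 cm⁻¹.
Combining: -67260 + 47480 = -19780 cm⁻¹.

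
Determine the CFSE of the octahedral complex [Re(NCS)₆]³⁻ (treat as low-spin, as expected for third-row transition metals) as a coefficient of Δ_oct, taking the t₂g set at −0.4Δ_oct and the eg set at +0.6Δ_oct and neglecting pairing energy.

Each NCS⁻ contributes -1; 6 × (-1) = -6. With overall charge -3, Re is in the +3 oxidation state.
Group 7 minus oxidation state +3 gives a d⁴ configuration for Re³⁺.
Configuration: t₂g⁴ eg⁰.
CFSE = 4(-0.4Δ_oct) + 0(0.6Δ_oct) = -1.6Δ_oct + 0.0Δ_oct = -1.6Δ_oct.

-1.6 Δ_oct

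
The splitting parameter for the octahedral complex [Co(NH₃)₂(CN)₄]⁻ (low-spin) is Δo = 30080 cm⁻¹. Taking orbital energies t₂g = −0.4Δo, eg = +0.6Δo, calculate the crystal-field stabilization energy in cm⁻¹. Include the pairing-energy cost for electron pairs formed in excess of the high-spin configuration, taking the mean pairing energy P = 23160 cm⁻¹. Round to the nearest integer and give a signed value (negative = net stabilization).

Ligand charges: 2×(+0) from NH₃ and 4×(-1) from CN⁻ sum to -4; with overall charge -1, Co is +3.
Co sits in group 9; removing 3 electrons leaves Co³⁺ with 9 − 3 = 6 d electrons.
Electron filling gives t₂g⁶ eg⁰.
The orbital stabilization is -2.4Δo = -2.4 × 30080 = -72192 cm⁻¹.
Relative to high-spin t₂g⁴ eg² (1 paired), the low-spin configuration has 2 additional pairs, contributing +2 × 23160 = +46320 cm⁻¹.
Overall CFSE = -72192 + 46320 = -25872 cm⁻¹.

-25872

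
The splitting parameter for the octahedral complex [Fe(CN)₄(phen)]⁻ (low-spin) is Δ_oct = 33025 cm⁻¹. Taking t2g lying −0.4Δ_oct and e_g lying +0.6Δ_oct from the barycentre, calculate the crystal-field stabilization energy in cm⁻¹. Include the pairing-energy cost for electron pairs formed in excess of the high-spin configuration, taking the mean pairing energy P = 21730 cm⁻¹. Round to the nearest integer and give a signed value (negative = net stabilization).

Ligand charges: 4×(-1) from CN⁻ and 1×(+0) from phen sum to -4; with overall charge -1, Fe is +3.
Fe³⁺: group 8, so d-count = 8 − 3 = 5.
Electron filling gives t2g^5 e_g^0.
The orbital stabilization is -2.0Δ_oct = -2.0 × 33025 = -66050 cm⁻¹.
Pairing penalty: 2 pairs vs 0 in the high-spin reference → 2 extra × P = 43460 cm⁻¹.
Combining: -66050 + 43460 = -22590 cm⁻¹.

-22590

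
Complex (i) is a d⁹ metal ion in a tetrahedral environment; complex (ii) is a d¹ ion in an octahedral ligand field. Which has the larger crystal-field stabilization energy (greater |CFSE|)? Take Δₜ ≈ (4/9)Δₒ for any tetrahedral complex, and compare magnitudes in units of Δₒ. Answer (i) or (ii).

(i): With tetrahedral geometry the complex is necessarily high-spin; e^4 t2^5, CFSE = -0.4Δₜ ≈ -0.18Δₒ.
(ii): For octahedral d¹ the high- and low-spin configurations coincide; t₂g¹ eg⁰, CFSE = -0.4Δₒ.
So (ii) has the larger |CFSE|.

(ii)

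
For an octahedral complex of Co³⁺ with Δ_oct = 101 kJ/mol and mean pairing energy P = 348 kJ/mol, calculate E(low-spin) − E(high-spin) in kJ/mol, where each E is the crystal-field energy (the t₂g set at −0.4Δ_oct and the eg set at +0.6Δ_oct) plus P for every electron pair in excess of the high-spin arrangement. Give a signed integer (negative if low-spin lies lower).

494

Co sits in group 9; removing 3 electrons leaves Co³⁺ with 9 − 3 = 6 d electrons.
High-spin d⁶ fills as t₂g⁴ eg² with CFSE 4(−0.4) + 2(+0.6) = -0.4Δ_oct = -40 kJ/mol.
For low-spin the configuration is t₂g⁶ eg⁰: orbital energy -2.4 × 101 = -242 kJ/mol, and 2 additional pairs relative to high-spin add 696 kJ/mol, giving 454 kJ/mol.
The difference is 454 − (-40) = 494 kJ/mol, so high-spin lies lower.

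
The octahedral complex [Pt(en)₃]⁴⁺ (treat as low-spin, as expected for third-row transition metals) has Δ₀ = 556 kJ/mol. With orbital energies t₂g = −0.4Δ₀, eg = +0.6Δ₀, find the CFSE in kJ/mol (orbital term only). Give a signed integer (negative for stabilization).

en is neutral, so the +4 overall charge sits on Pt: oxidation state +4.
Group 10 minus oxidation state +4 gives a d⁶ configuration for Pt⁴⁺.
Electron filling gives t₂g⁶ eg⁰.
CFSE(orbital) = 6×(-0.4Δ₀) + 0×(0.6Δ₀) = -2.4Δ₀; with Δ₀ = 556 kJ/mol that is -1334 kJ/mol.

-1334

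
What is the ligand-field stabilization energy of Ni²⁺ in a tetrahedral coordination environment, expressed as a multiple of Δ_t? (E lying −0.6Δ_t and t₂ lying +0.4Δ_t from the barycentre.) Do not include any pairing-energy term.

-0.8 Δ_t

Group 10 minus oxidation state +2 gives a d⁸ configuration for Ni²⁺.
With tetrahedral geometry the complex is necessarily high-spin.
Configuration: e⁴ t₂⁴.
CFSE = 4(-0.6Δ_t) + 4(0.4Δ_t) = -2.4Δ_t + 1.6Δ_t = -0.8Δ_t.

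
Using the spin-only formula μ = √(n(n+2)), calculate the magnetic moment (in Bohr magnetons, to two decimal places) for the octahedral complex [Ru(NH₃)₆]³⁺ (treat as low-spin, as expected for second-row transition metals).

NH₃ is neutral, so the +3 overall charge sits on Ru: oxidation state +3.
Ru is in group 8, so Ru³⁺ is d⁵ (8 − 3 = 5).
Configuration: t₂g⁵ eg⁰ → 1 unpaired electron.
μ(spin-only) = √[1(1+2)] = √3 ≈ 1.73 Bohr magnetons.

1.73 Bohr magnetons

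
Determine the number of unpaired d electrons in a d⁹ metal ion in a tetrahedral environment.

With tetrahedral geometry the complex is necessarily high-spin.
Configuration: e⁴ t₂⁵, giving 1 unpaired electron.

1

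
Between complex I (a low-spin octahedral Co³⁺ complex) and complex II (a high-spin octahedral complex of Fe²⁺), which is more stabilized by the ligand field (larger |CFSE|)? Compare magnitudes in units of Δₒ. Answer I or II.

I: Co is in group 9, so Co³⁺ is d⁶ (9 − 3 = 6); t2g^6 e_g^0, CFSE = -2.4Δₒ.
II: Fe²⁺: group 8, so d-count = 8 − 2 = 6; t2g^4 e_g^2, CFSE = -0.4Δₒ.
So I has the larger |CFSE|.

I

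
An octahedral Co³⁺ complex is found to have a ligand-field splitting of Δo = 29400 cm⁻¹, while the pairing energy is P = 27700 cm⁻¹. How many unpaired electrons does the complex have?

0

Co³⁺: group 9, so d-count = 9 − 3 = 6.
Δo > P, so pairing is preferred: the ground state is low-spin.
That gives t2g^6 e_g^0.
Unpaired electrons: 0.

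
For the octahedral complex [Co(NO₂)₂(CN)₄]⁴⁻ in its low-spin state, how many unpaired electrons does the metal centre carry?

Ligand charges: 2×(-1) from NO₂⁻ and 4×(-1) from CN⁻ sum to -6; with overall charge -4, Co is +2.
Co²⁺: group 9, so d-count = 9 − 2 = 7.
Configuration: t₂g⁶ eg¹, giving 1 unpaired electron.

1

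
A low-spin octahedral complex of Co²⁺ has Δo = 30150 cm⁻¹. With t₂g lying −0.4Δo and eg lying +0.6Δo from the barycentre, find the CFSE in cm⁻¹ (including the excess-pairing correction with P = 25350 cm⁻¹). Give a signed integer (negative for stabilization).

-28920

Group 9 minus oxidation state +2 gives a d⁷ configuration for Co²⁺.
Configuration: t₂g⁶ eg¹.
Orbital CFSE = 6(-0.4) + 1(0.6) = -1.8Δo = -1.8 × 30150 = -54270 cm⁻¹.
Pairing penalty: 3 pairs vs 2 in the high-spin reference → 1 extra × P = 25350 cm⁻¹.
Overall CFSE = -54270 + 25350 = -28920 cm⁻¹.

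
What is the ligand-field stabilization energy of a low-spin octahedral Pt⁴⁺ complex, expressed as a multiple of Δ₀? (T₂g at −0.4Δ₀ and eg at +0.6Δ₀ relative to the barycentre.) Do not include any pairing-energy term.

-2.4 Δ₀

Group 10 minus oxidation state +4 gives a d⁶ configuration for Pt⁴⁺.
Configuration: t₂g⁶ eg⁰.
CFSE = 6(-0.4Δ₀) + 0(0.6Δ₀) = -2.4Δ₀ + 0.0Δ₀ = -2.4Δ₀.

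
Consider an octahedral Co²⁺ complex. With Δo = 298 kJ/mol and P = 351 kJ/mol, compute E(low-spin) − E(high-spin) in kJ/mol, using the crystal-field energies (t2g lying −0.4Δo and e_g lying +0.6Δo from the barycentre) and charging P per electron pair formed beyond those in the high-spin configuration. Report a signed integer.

Group 9 minus oxidation state +2 gives a d⁷ configuration for Co²⁺.
High-spin: t2g^5 e_g^2, CFSE = -0.8Δo = -238 kJ/mol.
Low-spin t2g^6 e_g^1 gives -1.8Δo = -536 kJ/mol, but forming 1 extra pair costs 1P = 351 kJ/mol, so E(LS) = -536 + 351 = -185 kJ/mol.
The difference is -185 − (-238) = 53 kJ/mol, so high-spin lies lower.

53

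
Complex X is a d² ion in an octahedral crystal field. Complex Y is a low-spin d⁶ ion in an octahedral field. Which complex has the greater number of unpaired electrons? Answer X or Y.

X

X: For octahedral d² the high- and low-spin configurations coincide; t₂g² eg⁰ → 2 unpaired.
Y: t₂g⁶ eg⁰ → 0 unpaired.
So X has more unpaired electrons.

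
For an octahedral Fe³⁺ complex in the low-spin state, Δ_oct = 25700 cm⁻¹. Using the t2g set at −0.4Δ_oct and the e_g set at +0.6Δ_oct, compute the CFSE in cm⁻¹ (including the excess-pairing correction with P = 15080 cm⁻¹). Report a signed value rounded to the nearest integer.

Fe³⁺: group 8, so d-count = 8 − 3 = 5.
Electron filling gives t2g^5 e_g^0.
CFSE(orbital) = 5×(-0.4Δ_oct) + 0×(0.6Δ_oct) = -2.0Δ_oct; with Δ_oct = 25700 cm⁻¹ that is -51400 cm⁻¹.
High-spin d⁵ would be t2g^3 e_g^2 with 0 pairs; low-spin has 2, so 2 excess pairs cost +2P = +30160 cm⁻¹.
Combining: -51400 + 30160 = -21240 cm⁻¹.

-21240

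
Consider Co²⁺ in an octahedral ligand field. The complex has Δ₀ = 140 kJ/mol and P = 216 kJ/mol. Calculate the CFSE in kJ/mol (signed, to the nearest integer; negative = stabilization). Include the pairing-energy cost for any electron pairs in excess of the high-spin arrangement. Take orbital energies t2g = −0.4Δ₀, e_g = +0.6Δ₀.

Group 9 minus oxidation state +2 gives a d⁷ configuration for Co²⁺.
Δ₀ < P, so pairing is avoided: the ground state is high-spin.
Filling d⁷ accordingly: t2g^5 e_g^2.
Orbital CFSE = -0.8Δ₀ = -0.8 × 140 = -112 kJ/mol.
High-spin has no excess pairs, so no pairing correction applies.

-112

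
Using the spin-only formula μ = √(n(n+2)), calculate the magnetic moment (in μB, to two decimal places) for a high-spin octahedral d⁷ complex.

3.87 μB

Configuration: t2g^5 e_g^2 → 3 unpaired electrons.
μ(spin-only) = √[3(3+2)] = √15 ≈ 3.87 μB.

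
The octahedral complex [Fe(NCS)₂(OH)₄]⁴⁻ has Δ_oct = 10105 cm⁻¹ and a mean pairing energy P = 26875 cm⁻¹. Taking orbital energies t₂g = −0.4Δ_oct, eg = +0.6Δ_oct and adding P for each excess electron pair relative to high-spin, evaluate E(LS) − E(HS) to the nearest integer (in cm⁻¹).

33540

Ligand charges: 2×(-1) from NCS⁻ and 4×(-1) from OH⁻ sum to -6; with overall charge -4, Fe is +2.
Fe²⁺: group 8, so d-count = 8 − 2 = 6.
In the high-spin limit (t₂g⁴ eg²) the orbital term is -0.4Δ_oct = -4042 cm⁻¹, with no excess pairing.
For low-spin the configuration is t₂g⁶ eg⁰: orbital energy -2.4 × 10105 = -24252 cm⁻¹, and 2 additional pairs relative to high-spin add 53750 cm⁻¹, giving 29498 cm⁻¹.
Thus E(LS) − E(HS) = 33540 cm⁻¹.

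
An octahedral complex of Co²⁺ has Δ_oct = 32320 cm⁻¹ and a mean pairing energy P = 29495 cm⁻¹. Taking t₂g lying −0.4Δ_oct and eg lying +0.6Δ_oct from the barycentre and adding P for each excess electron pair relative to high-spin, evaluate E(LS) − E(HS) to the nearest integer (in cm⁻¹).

Co sits in group 9; removing 2 electrons leaves Co²⁺ with 9 − 2 = 7 d electrons.
High-spin d⁷ fills as t₂g⁵ eg² with CFSE 5(−0.4) + 2(+0.6) = -0.8Δ_oct = -25856 cm⁻¹.
Low-spin: t₂g⁶ eg¹, orbital CFSE = -1.8Δ_oct = -58176 cm⁻¹; plus 1 excess pair × P = +29495 cm⁻¹; total -28681 cm⁻¹.
Thus E(LS) − E(HS) = -2825 cm⁻¹.

-2825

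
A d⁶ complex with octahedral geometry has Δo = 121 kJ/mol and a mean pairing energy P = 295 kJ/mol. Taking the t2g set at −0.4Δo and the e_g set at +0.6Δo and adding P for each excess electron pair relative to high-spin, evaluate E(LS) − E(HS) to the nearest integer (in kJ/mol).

High-spin: t2g^4 e_g^2, CFSE = -0.4Δo = -48 kJ/mol.
For low-spin the configuration is t2g^6 e_g^0: orbital energy -2.4 × 121 = -290 kJ/mol, and 2 additional pairs relative to high-spin add 590 kJ/mol, giving 300 kJ/mol.
The difference is 300 − (-48) = 348 kJ/mol, so high-spin lies lower.

348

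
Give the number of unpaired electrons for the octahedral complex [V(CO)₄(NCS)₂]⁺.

Ligand charges: 4×(+0) from CO and 2×(-1) from NCS⁻ sum to -2; with overall charge +1, V is +3.
V sits in group 5; removing 3 electrons leaves V³⁺ with 5 − 3 = 2 d electrons.
Configuration: t₂g² eg⁰, giving 2 unpaired electrons.

2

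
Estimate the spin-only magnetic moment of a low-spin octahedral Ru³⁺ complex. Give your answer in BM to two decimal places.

1.73 BM

Group 8 minus oxidation state +3 gives a d⁵ configuration for Ru³⁺.
Configuration: t₂g⁵ eg⁰ → 1 unpaired electron.
μ(spin-only) = √[1(1+2)] = √3 ≈ 1.73 BM.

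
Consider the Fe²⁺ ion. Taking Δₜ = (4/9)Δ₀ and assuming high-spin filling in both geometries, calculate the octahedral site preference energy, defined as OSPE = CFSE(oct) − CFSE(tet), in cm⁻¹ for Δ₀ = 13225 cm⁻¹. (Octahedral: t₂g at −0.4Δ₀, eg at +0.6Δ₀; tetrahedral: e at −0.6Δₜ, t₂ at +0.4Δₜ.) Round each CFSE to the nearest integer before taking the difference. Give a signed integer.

Fe sits in group 8; removing 2 electrons leaves Fe²⁺ with 8 − 2 = 6 d electrons.
Octahedral (high-spin): t₂g⁴ eg², CFSE = 4(−0.4) + 2(+0.6) = -0.4Δ₀ = -0.4 × 13225 = -5290 cm⁻¹.
In a tetrahedral site the filling is e³ t₂³: CFSE(tet) = -0.6Δₜ = -0.6 × (4/9)(13225) = -3527 cm⁻¹.
OSPE = CFSE(oct) − CFSE(tet) = -5290 − (-3527) = -1763 cm⁻¹.

-1763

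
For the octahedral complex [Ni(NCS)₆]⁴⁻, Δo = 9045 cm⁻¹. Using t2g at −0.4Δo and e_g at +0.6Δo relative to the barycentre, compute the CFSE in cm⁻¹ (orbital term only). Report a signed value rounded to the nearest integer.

-10854

Each NCS⁻ contributes -1; 6 × (-1) = -6. With overall charge -4, Ni is in the +2 oxidation state.
Ni²⁺: group 10, so d-count = 10 − 2 = 8.
Configuration: t2g^6 e_g^2.
The orbital stabilization is -1.2Δo = -1.2 × 9045 = -10854 cm⁻¹.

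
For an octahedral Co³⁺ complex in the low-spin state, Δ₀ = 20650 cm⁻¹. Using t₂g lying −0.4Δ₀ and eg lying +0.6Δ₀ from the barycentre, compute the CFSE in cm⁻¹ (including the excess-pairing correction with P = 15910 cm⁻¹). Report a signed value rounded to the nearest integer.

Co³⁺: group 9, so d-count = 9 − 3 = 6.
Configuration: t₂g⁶ eg⁰.
Orbital CFSE = 6(-0.4) + 0(0.6) = -2.4Δ₀ = -2.4 × 20650 = -49560 cm⁻¹.
Relative to high-spin t₂g⁴ eg² (1 paired), the low-spin configuration has 2 additional pairs, contributing +2 × 15910 = +31820 cm⁻¹.
Overall CFSE = -49560 + 31820 = -17740 cm⁻¹.

-17740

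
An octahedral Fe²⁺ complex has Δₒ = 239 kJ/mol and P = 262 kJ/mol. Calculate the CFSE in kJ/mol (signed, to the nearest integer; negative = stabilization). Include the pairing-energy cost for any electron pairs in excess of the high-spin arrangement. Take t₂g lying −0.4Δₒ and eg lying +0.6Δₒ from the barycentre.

Fe sits in group 8; removing 2 electrons leaves Fe²⁺ with 8 − 2 = 6 d electrons.
With Δₒ < P the complex is high-spin.
Configuration: t₂g⁴ eg².
Orbital CFSE = -0.4Δₒ = -0.4 × 239 = -96 kJ/mol.
High-spin has no excess pairs, so no pairing correction applies.

-96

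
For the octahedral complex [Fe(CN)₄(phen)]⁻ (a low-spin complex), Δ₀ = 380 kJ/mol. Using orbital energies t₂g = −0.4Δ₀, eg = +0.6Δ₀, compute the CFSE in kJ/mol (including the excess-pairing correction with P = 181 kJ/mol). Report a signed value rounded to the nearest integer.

-398

Ligand charges: 4×(-1) from CN⁻ and 1×(+0) from phen sum to -4; with overall charge -1, Fe is +3.
Fe sits in group 8; removing 3 electrons leaves Fe³⁺ with 8 − 3 = 5 d electrons.
Configuration: t₂g⁵ eg⁰.
The orbital stabilization is -2.0Δ₀ = -2.0 × 380 = -760 kJ/mol.
Pairing penalty: 2 pairs vs 0 in the high-spin reference → 2 extra × P = 362 kJ/mol.
Combining: -760 + 362 = -398 kJ/mol.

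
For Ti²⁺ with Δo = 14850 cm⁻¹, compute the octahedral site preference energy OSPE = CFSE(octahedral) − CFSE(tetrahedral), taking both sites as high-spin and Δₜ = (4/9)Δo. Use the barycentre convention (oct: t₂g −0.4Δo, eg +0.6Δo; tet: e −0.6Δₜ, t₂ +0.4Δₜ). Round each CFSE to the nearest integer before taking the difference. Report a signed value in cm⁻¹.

-3960

Ti is in group 4, so Ti²⁺ is d² (4 − 2 = 2).
Octahedral (high-spin): t₂g² eg⁰, CFSE = 2(−0.4) + 0(+0.6) = -0.8Δo = -0.8 × 14850 = -11880 cm⁻¹.
Tetrahedral: e² t₂⁰, CFSE = 2(−0.6) + 0(+0.4) = -1.2Δₜ = -1.2 × (4/9) × 14850 = -7920 cm⁻¹.
Subtracting, OSPE = -11880 − (-7920) = -3960 cm⁻¹.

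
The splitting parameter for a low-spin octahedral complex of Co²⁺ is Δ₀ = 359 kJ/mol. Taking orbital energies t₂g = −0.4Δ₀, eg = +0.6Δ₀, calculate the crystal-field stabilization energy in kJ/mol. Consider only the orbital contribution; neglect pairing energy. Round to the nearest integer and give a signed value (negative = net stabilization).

Co is in group 9, so Co²⁺ is d⁷ (9 − 2 = 7).
Electron filling gives t₂g⁶ eg¹.
Orbital CFSE = 6(-0.4) + 1(0.6) = -1.8Δ₀ = -1.8 × 359 = -646 kJ/mol.

-646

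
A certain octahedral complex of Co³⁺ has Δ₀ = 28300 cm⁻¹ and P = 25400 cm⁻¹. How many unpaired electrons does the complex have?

0

Co is in group 9, so Co³⁺ is d⁶ (9 − 3 = 6).
Since Δ₀ = 28300 cm⁻¹ > P = 25400 cm⁻¹, the complex adopts the low-spin configuration.
Filling d⁶ accordingly: t₂g⁶ eg⁰.
Unpaired electrons: 0.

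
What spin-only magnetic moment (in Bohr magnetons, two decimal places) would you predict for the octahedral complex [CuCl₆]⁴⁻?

1.73 Bohr magnetons

Each Cl⁻ contributes -1; 6 × (-1) = -6. With overall charge -4, Cu is in the +2 oxidation state.
Cu²⁺: group 11, so d-count = 11 − 2 = 9.
Configuration: t₂g⁶ eg³ → 1 unpaired electron.
μ(spin-only) = √[1(1+2)] = √3 ≈ 1.73 Bohr magnetons.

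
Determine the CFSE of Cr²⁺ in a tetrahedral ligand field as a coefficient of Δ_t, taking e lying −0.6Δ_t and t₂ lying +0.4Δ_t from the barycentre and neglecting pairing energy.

-0.4 Δ_t

Cr²⁺: group 6, so d-count = 6 − 2 = 4.
With tetrahedral geometry the complex is necessarily high-spin.
Configuration: e² t₂².
CFSE = 2(-0.6Δ_t) + 2(0.4Δ_t) = -1.2Δ_t + 0.8Δ_t = -0.4Δ_t.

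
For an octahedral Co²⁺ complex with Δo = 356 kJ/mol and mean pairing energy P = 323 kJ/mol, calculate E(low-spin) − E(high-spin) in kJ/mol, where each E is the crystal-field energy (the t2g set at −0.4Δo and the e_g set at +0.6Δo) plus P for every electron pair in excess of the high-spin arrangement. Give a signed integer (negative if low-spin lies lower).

-33

Co sits in group 9; removing 2 electrons leaves Co²⁺ with 9 − 2 = 7 d electrons.
High-spin: t2g^5 e_g^2, CFSE = -0.8Δo = -285 kJ/mol.
For low-spin the configuration is t2g^6 e_g^1: orbital energy -1.8 × 356 = -641 kJ/mol, and 1 additional pair relative to high-spin adds 323 kJ/mol, giving -318 kJ/mol.
Thus E(LS) − E(HS) = -33 kJ/mol.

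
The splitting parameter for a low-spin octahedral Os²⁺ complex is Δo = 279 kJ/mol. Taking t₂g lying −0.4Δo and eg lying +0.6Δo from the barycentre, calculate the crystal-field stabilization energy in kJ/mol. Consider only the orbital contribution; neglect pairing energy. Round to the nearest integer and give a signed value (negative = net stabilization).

-670

Os²⁺: group 8, so d-count = 8 − 2 = 6.
Configuration: t₂g⁶ eg⁰.
Orbital CFSE = 6(-0.4) + 0(0.6) = -2.4Δo = -2.4 × 279 = -670 kJ/mol.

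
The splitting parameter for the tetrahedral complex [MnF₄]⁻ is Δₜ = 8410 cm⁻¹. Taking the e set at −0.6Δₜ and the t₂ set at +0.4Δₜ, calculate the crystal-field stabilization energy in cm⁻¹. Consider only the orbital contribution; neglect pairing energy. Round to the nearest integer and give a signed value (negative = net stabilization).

-3364

Each F⁻ contributes -1; 4 × (-1) = -4. With overall charge -1, Mn is in the +3 oxidation state.
Mn sits in group 7; removing 3 electrons leaves Mn³⁺ with 7 − 3 = 4 d electrons.
With tetrahedral geometry the complex is necessarily high-spin.
Configuration: e² t₂².
Orbital CFSE = 2(-0.6) + 2(0.4) = -0.4Δₜ = -0.4 × 8410 = -3364 cm⁻¹.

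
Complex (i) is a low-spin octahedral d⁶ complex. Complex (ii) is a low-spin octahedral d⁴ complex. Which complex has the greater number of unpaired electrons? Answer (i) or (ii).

(ii)

(i): t₂g⁶ eg⁰ → 0 unpaired.
(ii): t₂g⁴ eg⁰ → 2 unpaired.
So (ii) has more unpaired electrons.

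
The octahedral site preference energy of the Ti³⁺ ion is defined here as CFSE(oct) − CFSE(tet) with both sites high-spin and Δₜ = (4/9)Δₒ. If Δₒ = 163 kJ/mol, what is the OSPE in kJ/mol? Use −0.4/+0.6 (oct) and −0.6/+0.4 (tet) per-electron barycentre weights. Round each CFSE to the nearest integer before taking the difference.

Ti sits in group 4; removing 3 electrons leaves Ti³⁺ with 4 − 3 = 1 d electrons.
Octahedral (high-spin): t₂g¹ eg⁰, CFSE = 1(−0.4) + 0(+0.6) = -0.4Δₒ = -0.4 × 163 = -65 kJ/mol.
In a tetrahedral site the filling is e¹ t₂⁰: CFSE(tet) = -0.6Δₜ = -0.6 × (4/9)(163) = -43 kJ/mol.
OSPE = CFSE(oct) − CFSE(tet) = -65 − (-43) = -22 kJ/mol.

-22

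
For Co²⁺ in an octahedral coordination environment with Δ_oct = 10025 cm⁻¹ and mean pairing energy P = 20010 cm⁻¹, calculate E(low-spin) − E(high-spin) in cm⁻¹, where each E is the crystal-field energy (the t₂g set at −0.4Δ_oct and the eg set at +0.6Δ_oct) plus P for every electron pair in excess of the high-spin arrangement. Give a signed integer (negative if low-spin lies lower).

Co²⁺: group 9, so d-count = 9 − 2 = 7.
High-spin d⁷ fills as t₂g⁵ eg² with CFSE 5(−0.4) + 2(+0.6) = -0.8Δ_oct = -8020 cm⁻¹.
For low-spin the configuration is t₂g⁶ eg¹: orbital energy -1.8 × 10025 = -18045 cm⁻¹, and 1 additional pair relative to high-spin adds 20010 cm⁻¹, giving 1965 cm⁻¹.
E(LS) − E(HS) = 1965 − (-8020) = 9985 cm⁻¹.

9985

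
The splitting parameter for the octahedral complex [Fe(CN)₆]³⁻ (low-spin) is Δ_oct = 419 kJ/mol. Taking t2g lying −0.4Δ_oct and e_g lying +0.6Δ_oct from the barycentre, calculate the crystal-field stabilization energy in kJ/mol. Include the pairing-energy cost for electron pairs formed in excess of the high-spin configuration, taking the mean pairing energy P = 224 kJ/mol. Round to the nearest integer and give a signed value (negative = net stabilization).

Each CN⁻ contributes -1; 6 × (-1) = -6. With overall charge -3, Fe is in the +3 oxidation state.
Group 8 minus oxidation state +3 gives a d⁵ configuration for Fe³⁺.
Electron filling gives t2g^5 e_g^0.
CFSE(orbital) = 5×(-0.4Δ_oct) + 0×(0.6Δ_oct) = -2.0Δ_oct; with Δ_oct = 419 kJ/mol that is -838 kJ/mol.
Relative to high-spin t2g^3 e_g^2 (0 paired), the low-spin configuration has 2 additional pairs, contributing +2 × 224 = +448 kJ/mol.
Net CFSE = -838 + 448 = -390 kJ/mol.

-390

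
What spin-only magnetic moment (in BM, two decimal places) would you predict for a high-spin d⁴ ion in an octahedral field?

4.90 BM

Configuration: t₂g³ eg¹ → 4 unpaired electrons.
μ(spin-only) = √[4(4+2)] = √24 ≈ 4.90 BM.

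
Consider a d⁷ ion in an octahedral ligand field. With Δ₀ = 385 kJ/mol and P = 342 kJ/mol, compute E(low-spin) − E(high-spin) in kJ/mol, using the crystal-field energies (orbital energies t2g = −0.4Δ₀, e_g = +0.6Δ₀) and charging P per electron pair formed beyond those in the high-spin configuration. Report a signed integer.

-43

High-spin: t2g^5 e_g^2, CFSE = -0.8Δ₀ = -308 kJ/mol.
Low-spin t2g^6 e_g^1 gives -1.8Δ₀ = -693 kJ/mol, but forming 1 extra pair costs 1P = 342 kJ/mol, so E(LS) = -693 + 342 = -351 kJ/mol.
The difference is -351 − (-308) = -43 kJ/mol, so low-spin lies lower.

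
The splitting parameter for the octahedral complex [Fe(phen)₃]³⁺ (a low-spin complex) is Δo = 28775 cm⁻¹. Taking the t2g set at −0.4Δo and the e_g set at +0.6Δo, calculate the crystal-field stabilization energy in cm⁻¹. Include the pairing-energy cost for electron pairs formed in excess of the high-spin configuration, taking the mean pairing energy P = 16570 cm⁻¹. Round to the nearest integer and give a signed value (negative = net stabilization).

phen is neutral, so the +3 overall charge sits on Fe: oxidation state +3.
Group 8 minus oxidation state +3 gives a d⁵ configuration for Fe³⁺.
Configuration: t2g^5 e_g^0.
The orbital stabilization is -2.0Δo = -2.0 × 28775 = -57550 cm⁻¹.
Relative to high-spin t2g^3 e_g^2 (0 paired), the low-spin configuration has 2 additional pairs, contributing +2 × 16570 = +33140 cm⁻¹.
Net CFSE = -57550 + 33140 = -24410 cm⁻¹.

-24410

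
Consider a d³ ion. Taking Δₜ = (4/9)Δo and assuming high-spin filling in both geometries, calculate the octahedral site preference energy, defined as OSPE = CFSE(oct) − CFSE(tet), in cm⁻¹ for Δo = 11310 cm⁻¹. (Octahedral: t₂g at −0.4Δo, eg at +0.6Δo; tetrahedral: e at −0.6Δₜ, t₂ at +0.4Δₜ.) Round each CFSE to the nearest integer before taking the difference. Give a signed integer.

In an octahedral site d³ (HS) is t2g^3 e_g^0, giving CFSE(oct) = -1.2Δo = -13572 cm⁻¹.
Tetrahedral: e^2 t2^1, CFSE = 2(−0.6) + 1(+0.4) = -0.8Δₜ = -0.8 × (4/9) × 11310 = -4021 cm⁻¹.
Subtracting, OSPE = -13572 − (-4021) = -9551 cm⁻¹.

-9551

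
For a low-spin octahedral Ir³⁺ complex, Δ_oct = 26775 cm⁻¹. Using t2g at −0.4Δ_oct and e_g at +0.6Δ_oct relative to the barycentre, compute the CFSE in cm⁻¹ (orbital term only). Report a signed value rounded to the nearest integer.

-64260

Ir sits in group 9; removing 3 electrons leaves Ir³⁺ with 9 − 3 = 6 d electrons.
The d⁶ electrons fill as t2g^6 e_g^0.
Orbital CFSE = 6(-0.4) + 0(0.6) = -2.4Δ_oct = -2.4 × 26775 = -64260 cm⁻¹.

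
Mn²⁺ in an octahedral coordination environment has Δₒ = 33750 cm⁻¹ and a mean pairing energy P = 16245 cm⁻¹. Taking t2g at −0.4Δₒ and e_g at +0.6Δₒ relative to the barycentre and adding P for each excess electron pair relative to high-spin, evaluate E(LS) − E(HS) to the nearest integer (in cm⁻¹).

Mn is in group 7, so Mn²⁺ is d⁵ (7 − 2 = 5).
High-spin d⁵ fills as t2g^3 e_g^2 with CFSE 3(−0.4) + 2(+0.6) = 0.0Δₒ = 0 cm⁻¹.
Low-spin t2g^5 e_g^0 gives -2.0Δₒ = -67500 cm⁻¹, but forming 2 extra pairs costs 2P = 32490 cm⁻¹, so E(LS) = -67500 + 32490 = -35010 cm⁻¹.
The difference is -35010 − (0) = -35010 cm⁻¹, so low-spin lies lower.

-35010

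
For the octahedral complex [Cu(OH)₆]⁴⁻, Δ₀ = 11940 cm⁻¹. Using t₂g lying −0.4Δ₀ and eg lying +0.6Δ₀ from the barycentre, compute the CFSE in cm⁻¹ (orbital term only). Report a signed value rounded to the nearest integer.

Each OH⁻ contributes -1; 6 × (-1) = -6. With overall charge -4, Cu is in the +2 oxidation state.
Cu is in group 11, so Cu²⁺ is d⁹ (11 − 2 = 9).
The d⁹ electrons fill as t₂g⁶ eg³.
Orbital CFSE = 6(-0.4) + 3(0.6) = -0.6Δ₀ = -0.6 × 11940 = -7164 cm⁻¹.

-7164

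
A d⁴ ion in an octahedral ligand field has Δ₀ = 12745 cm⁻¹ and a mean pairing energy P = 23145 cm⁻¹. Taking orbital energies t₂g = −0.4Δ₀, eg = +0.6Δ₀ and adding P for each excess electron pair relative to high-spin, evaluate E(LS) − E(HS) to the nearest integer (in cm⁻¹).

High-spin: t₂g³ eg¹, CFSE = -0.6Δ₀ = -7647 cm⁻¹.
Low-spin t₂g⁴ eg⁰ gives -1.6Δ₀ = -20392 cm⁻¹, but forming 1 extra pair costs 1P = 23145 cm⁻¹, so E(LS) = -20392 + 23145 = 2753 cm⁻¹.
E(LS) − E(HS) = 2753 − (-7647) = 10400 cm⁻¹.

10400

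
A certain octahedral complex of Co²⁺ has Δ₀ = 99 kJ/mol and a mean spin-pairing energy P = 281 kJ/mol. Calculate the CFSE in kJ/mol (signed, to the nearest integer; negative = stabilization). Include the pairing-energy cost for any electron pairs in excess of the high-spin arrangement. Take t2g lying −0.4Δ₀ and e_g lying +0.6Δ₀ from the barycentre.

-79

Group 9 minus oxidation state +2 gives a d⁷ configuration for Co²⁺.
With Δ₀ < P the complex is high-spin.
Configuration: t2g^5 e_g^2.
Orbital CFSE = -0.8Δ₀ = -0.8 × 99 = -79 kJ/mol.
High-spin has no excess pairs, so no pairing correction applies.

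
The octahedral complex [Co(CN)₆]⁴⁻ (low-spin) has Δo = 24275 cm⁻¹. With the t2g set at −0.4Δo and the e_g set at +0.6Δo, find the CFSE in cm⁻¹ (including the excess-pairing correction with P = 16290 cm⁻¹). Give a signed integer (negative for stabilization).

Each CN⁻ contributes -1; 6 × (-1) = -6. With overall charge -4, Co is in the +2 oxidation state.
Group 9 minus oxidation state +2 gives a d⁷ configuration for Co²⁺.
Configuration: t2g^6 e_g^1.
CFSE(orbital) = 6×(-0.4Δo) + 1×(0.6Δo) = -1.8Δo; with Δo = 24275 cm⁻¹ that is -43695 cm⁻¹.
Relative to high-spin t2g^5 e_g^2 (2 paired), the low-spin configuration has 1 additional pair, contributing +1 × 16290 = +16290 cm⁻¹.
Net CFSE = -43695 + 16290 = -27405 cm⁻¹.

-27405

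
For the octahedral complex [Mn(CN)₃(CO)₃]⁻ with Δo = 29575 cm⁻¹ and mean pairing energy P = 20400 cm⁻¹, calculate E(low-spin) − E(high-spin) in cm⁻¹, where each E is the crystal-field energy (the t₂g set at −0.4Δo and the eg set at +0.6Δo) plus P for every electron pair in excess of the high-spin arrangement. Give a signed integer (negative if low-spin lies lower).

-18350

Ligand charges: 3×(-1) from CN⁻ and 3×(+0) from CO sum to -3; with overall charge -1, Mn is +2.
Mn sits in group 7; removing 2 electrons leaves Mn²⁺ with 7 − 2 = 5 d electrons.
In the high-spin limit (t₂g³ eg²) the orbital term is 0.0Δo = 0 cm⁻¹, with no excess pairing.
Low-spin: t₂g⁵ eg⁰, orbital CFSE = -2.0Δo = -59150 cm⁻¹; plus 2 excess pairs × P = +40800 cm⁻¹; total -18350 cm⁻¹.
The difference is -18350 − (0) = -18350 cm⁻¹, so low-spin lies lower.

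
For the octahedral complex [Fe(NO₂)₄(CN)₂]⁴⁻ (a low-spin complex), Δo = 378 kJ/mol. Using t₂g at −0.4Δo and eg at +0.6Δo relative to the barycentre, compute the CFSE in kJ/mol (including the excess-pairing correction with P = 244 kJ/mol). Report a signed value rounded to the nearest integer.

Ligand charges: 4×(-1) from NO₂⁻ and 2×(-1) from CN⁻ sum to -6; with overall charge -4, Fe is +2.
Fe sits in group 8; removing 2 electrons leaves Fe²⁺ with 8 − 2 = 6 d electrons.
The d⁶ electrons fill as t₂g⁶ eg⁰.
The orbital stabilization is -2.4Δo = -2.4 × 378 = -907 kJ/mol.
High-spin d⁶ would be t₂g⁴ eg² with 1 pair; low-spin has 3, so 2 excess pairs cost +2P = +488 kJ/mol.
Net CFSE = -907 + 488 = -419 kJ/mol.

-419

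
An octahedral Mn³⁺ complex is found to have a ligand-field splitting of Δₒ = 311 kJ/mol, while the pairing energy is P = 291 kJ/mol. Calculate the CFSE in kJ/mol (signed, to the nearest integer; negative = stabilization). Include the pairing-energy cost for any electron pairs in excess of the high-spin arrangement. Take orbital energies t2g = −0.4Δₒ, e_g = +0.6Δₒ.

Mn sits in group 7; removing 3 electrons leaves Mn³⁺ with 7 − 3 = 4 d electrons.
Δₒ > P, so pairing is preferred: the ground state is low-spin.
That gives t2g^4 e_g^0.
Orbital CFSE = -1.6Δₒ = -1.6 × 311 = -498 kJ/mol.
Excess pairs vs high-spin: 1 − 0 = 1; pairing cost = +291 kJ/mol.
Net CFSE = -498 + 291 = -207 kJ/mol.

-207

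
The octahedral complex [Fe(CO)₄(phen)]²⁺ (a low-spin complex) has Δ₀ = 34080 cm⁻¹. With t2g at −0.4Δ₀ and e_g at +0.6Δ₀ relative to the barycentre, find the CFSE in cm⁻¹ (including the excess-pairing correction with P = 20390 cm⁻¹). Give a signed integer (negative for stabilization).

-41012

Ligand charges: 4×(+0) from CO and 1×(+0) from phen sum to +0; with overall charge +2, Fe is +2.
Fe is in group 8, so Fe²⁺ is d⁶ (8 − 2 = 6).
Configuration: t2g^6 e_g^0.
Orbital CFSE = 6(-0.4) + 0(0.6) = -2.4Δ₀ = -2.4 × 34080 = -81792 cm⁻¹.
Relative to high-spin t2g^4 e_g^2 (1 paired), the low-spin configuration has 2 additional pairs, contributing +2 × 20390 = +40780 cm⁻¹.
Net CFSE = -81792 + 40780 = -41012 cm⁻¹.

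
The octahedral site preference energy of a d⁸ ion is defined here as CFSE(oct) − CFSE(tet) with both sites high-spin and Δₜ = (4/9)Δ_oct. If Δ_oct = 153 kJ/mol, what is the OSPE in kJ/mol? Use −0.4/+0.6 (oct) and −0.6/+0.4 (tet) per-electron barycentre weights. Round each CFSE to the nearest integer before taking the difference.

Octahedral (high-spin): t2g^6 e_g^2, CFSE = 6(−0.4) + 2(+0.6) = -1.2Δ_oct = -1.2 × 153 = -184 kJ/mol.
Tetrahedral e^4 t2^4 gives -0.8Δₜ = -0.8 × (4/9) × 153 = -54 kJ/mol.
OSPE = CFSE(oct) − CFSE(tet) = -184 − (-54) = -130 kJ/mol.

-130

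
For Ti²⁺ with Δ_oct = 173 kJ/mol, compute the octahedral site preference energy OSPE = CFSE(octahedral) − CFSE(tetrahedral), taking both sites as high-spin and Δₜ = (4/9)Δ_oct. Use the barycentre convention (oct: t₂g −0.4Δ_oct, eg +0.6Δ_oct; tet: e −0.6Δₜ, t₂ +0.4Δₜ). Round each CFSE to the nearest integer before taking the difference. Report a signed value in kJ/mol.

-46

Ti is in group 4, so Ti²⁺ is d² (4 − 2 = 2).
In an octahedral site d² (HS) is t2g^2 e_g^0, giving CFSE(oct) = -0.8Δ_oct = -138 kJ/mol.
In a tetrahedral site the filling is e^2 t2^0: CFSE(tet) = -1.2Δₜ = -1.2 × (4/9)(173) = -92 kJ/mol.
OSPE = CFSE(oct) − CFSE(tet) = -138 − (-92) = -46 kJ/mol.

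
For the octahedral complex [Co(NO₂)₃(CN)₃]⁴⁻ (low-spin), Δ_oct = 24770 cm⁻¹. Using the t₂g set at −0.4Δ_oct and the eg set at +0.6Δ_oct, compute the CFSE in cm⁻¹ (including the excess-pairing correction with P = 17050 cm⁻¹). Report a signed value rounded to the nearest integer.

-27536

Ligand charges: 3×(-1) from NO₂⁻ and 3×(-1) from CN⁻ sum to -6; with overall charge -4, Co is +2.
Co²⁺: group 9, so d-count = 9 − 2 = 7.
The d⁷ electrons fill as t₂g⁶ eg¹.
CFSE(orbital) = 6×(-0.4Δ_oct) + 1×(0.6Δ_oct) = -1.8Δ_oct; with Δ_oct = 24770 cm⁻¹ that is -44586 cm⁻¹.
Relative to high-spin t₂g⁵ eg² (2 paired), the low-spin configuration has 1 additional pair, contributing +1 × 17050 = +17050 cm⁻¹.
Net CFSE = -44586 + 17050 = -27536 cm⁻¹.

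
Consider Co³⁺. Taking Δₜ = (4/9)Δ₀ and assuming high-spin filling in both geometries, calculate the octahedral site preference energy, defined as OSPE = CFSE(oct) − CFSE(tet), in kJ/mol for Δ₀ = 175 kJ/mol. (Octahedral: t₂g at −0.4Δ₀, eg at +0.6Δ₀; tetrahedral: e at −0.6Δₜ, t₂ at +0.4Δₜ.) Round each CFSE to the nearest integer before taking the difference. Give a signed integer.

Co³⁺: group 9, so d-count = 9 − 3 = 6.
Octahedral high-spin t2g^4 e_g^2: CFSE = -0.4 × 175 = -70 kJ/mol.
Tetrahedral: e^3 t2^3, CFSE = 3(−0.6) + 3(+0.4) = -0.6Δₜ = -0.6 × (4/9) × 175 = -47 kJ/mol.
Subtracting, OSPE = -70 − (-47) = -23 kJ/mol.

-23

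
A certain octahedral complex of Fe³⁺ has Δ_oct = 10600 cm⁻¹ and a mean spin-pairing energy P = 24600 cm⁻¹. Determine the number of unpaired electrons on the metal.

5

Fe is in group 8, so Fe³⁺ is d⁵ (8 − 3 = 5).
With Δ_oct < P the complex is high-spin.
Filling d⁵ accordingly: t₂g³ eg².
Unpaired electrons: 5.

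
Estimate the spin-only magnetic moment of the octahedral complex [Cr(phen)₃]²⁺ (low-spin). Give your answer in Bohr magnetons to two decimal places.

phen is neutral, so the +2 overall charge sits on Cr: oxidation state +2.
Cr is in group 6, so Cr²⁺ is d⁴ (6 − 2 = 4).
Configuration: t₂g⁴ eg⁰ → 2 unpaired electrons.
μ(spin-only) = √[2(2+2)] = √8 ≈ 2.83 Bohr magnetons.

2.83 Bohr magnetons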